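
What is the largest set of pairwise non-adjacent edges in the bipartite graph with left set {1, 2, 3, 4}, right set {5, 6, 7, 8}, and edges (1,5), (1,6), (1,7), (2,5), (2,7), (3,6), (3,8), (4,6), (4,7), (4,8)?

Step 1: List the neighbors of each left vertex:
  1: 5, 6, 7
  2: 5, 7
  3: 6, 8
  4: 6, 7, 8

Step 2: Greedily match left vertices, then look for augmenting paths:
  Match 1 -- 5
  Match 2 -- 7
  Match 3 -- 6
  Match 4 -- 8
  No augmenting path remains.

Step 3: Verify this is maximum:
  Matching size 4 = min(|L|, |R|) = min(4, 4), which is an upper bound, so this matching is maximum.

Maximum matching: {(1,5), (2,7), (3,6), (4,8)}
Size: 4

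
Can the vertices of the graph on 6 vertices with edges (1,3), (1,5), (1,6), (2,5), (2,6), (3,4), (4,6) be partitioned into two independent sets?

Step 1: Attempt 2-coloring using BFS:
  Start at vertex 1, assign color 0
  Color vertex 3 with color 1 (neighbor of 1)
  Color vertex 5 with color 1 (neighbor of 1)
  Color vertex 6 with color 1 (neighbor of 1)
  Color vertex 4 with color 0 (neighbor of 3)
  Color vertex 2 with color 0 (neighbor of 5)

Step 2: 2-coloring succeeded. No conflicts found.
  Set A (color 0): {1, 2, 4}
  Set B (color 1): {3, 5, 6}

The graph is bipartite with partition {1, 2, 4}, {3, 5, 6}.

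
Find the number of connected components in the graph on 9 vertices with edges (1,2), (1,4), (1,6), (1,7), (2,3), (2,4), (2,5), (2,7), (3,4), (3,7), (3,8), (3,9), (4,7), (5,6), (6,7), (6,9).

Step 1: Build adjacency list from edges:
  1: 2, 4, 6, 7
  2: 1, 3, 4, 5, 7
  3: 2, 4, 7, 8, 9
  4: 1, 2, 3, 7
  5: 2, 6
  6: 1, 5, 7, 9
  7: 1, 2, 3, 4, 6
  8: 3
  9: 3, 6

Step 2: Run BFS/DFS from vertex 1:
  Visited: {1, 2, 4, 6, 7, 3, 5, 9, 8}
  Reached 9 of 9 vertices

Step 3: All 9 vertices reached from vertex 1, so the graph is connected.
Number of connected components: 1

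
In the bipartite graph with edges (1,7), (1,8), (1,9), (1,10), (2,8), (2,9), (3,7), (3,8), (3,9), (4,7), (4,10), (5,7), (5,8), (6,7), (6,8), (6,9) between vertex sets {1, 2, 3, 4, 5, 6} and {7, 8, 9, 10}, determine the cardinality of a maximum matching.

Step 1: List the neighbors of each left vertex:
  1: 7, 8, 9, 10
  2: 8, 9
  3: 7, 8, 9
  4: 7, 10
  5: 7, 8
  6: 7, 8, 9

Step 2: Greedily match left vertices, then look for augmenting paths:
  Match 1 -- 7
  Match 2 -- 8
  Match 3 -- 9
  Match 4 -- 10
  No augmenting path remains.

Step 3: Verify this is maximum:
  Matching size 4 = min(|L|, |R|) = min(6, 4), which is an upper bound, so this matching is maximum.

Maximum matching: {(1,7), (2,8), (3,9), (4,10)}
Size: 4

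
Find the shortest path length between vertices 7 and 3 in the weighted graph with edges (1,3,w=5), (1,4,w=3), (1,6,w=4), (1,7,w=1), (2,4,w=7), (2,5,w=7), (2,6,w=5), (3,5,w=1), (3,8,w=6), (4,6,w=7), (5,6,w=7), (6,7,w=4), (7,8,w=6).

Step 1: Build adjacency list with weights:
  1: 3(w=5), 4(w=3), 6(w=4), 7(w=1)
  2: 4(w=7), 5(w=7), 6(w=5)
  3: 1(w=5), 5(w=1), 8(w=6)
  4: 1(w=3), 2(w=7), 6(w=7)
  5: 2(w=7), 3(w=1), 6(w=7)
  6: 1(w=4), 2(w=5), 4(w=7), 5(w=7), 7(w=4)
  7: 1(w=1), 6(w=4), 8(w=6)
  8: 3(w=6), 7(w=6)

Step 2: Apply Dijkstra's algorithm from vertex 7:
  Visit vertex 7 (distance=0)
    Update dist[1] = 1
    Update dist[6] = 4
    Update dist[8] = 6
  Visit vertex 1 (distance=1)
    Update dist[3] = 6
    Update dist[4] = 4
  Visit vertex 4 (distance=4)
    Update dist[2] = 11
  Visit vertex 6 (distance=4)
    Update dist[2] = 9
    Update dist[5] = 11
  Visit vertex 3 (distance=6)
    Update dist[5] = 7

Step 3: Shortest path: 7 -> 1 -> 3
Total weight: 1 + 5 = 6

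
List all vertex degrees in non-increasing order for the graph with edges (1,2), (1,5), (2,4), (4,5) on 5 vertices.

Step 1: Count edges incident to each vertex:
  deg(1) = 2 (neighbors: 2, 5)
  deg(2) = 2 (neighbors: 1, 4)
  deg(3) = 0 (neighbors: none)
  deg(4) = 2 (neighbors: 2, 5)
  deg(5) = 2 (neighbors: 1, 4)

Step 2: Sort degrees in non-increasing order:
  Degrees: [2, 2, 0, 2, 2] -> sorted: [2, 2, 2, 2, 0]

Degree sequence: [2, 2, 2, 2, 0]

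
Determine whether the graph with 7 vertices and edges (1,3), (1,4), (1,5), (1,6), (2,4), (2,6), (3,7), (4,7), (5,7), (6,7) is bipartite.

Step 1: Attempt 2-coloring using BFS:
  Start at vertex 1, assign color 0
  Color vertex 3 with color 1 (neighbor of 1)
  Color vertex 4 with color 1 (neighbor of 1)
  Color vertex 5 with color 1 (neighbor of 1)
  Color vertex 6 with color 1 (neighbor of 1)
  Color vertex 7 with color 0 (neighbor of 3)
  Color vertex 2 with color 0 (neighbor of 4)

Step 2: 2-coloring succeeded. No conflicts found.
  Set A (color 0): {1, 2, 7}
  Set B (color 1): {3, 4, 5, 6}

The graph is bipartite with partition {1, 2, 7}, {3, 4, 5, 6}.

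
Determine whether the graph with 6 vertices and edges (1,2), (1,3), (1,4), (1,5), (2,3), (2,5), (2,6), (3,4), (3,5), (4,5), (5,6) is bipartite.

Step 1: Attempt 2-coloring using BFS:
  Start at vertex 1, assign color 0
  Color vertex 2 with color 1 (neighbor of 1)
  Color vertex 3 with color 1 (neighbor of 1)
  Color vertex 4 with color 1 (neighbor of 1)
  Color vertex 5 with color 1 (neighbor of 1)

Step 2: Conflict found! Vertices 2 and 3 are adjacent but have the same color.
This means the graph contains an odd cycle.

The graph is NOT bipartite.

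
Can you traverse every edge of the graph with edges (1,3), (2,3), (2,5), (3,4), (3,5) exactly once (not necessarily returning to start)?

Step 1: Find the degree of each vertex:
  deg(1) = 1
  deg(2) = 2
  deg(3) = 4
  deg(4) = 1
  deg(5) = 2

Step 2: Count vertices with odd degree:
  Odd-degree vertices: 1, 4 (2 total)

Step 3: Apply Euler's theorem:
  - Eulerian circuit exists iff graph is connected and all vertices have even degree
  - Eulerian path exists iff graph is connected and has 0 or 2 odd-degree vertices

Graph is connected with exactly 2 odd-degree vertices (1, 4).
Eulerian path exists (starting and ending at the odd-degree vertices), but no Eulerian circuit.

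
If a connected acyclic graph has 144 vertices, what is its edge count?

A tree on n vertices always has exactly n - 1 edges.
For n = 144: edges = 144 - 1 = 143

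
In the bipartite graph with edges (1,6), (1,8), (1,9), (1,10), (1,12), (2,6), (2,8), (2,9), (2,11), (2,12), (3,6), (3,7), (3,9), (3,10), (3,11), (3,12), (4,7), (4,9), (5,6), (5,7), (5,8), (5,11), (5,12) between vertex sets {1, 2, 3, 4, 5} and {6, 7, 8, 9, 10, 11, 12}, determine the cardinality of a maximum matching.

Step 1: List the neighbors of each left vertex:
  1: 6, 8, 9, 10, 12
  2: 6, 8, 9, 11, 12
  3: 6, 7, 9, 10, 11, 12
  4: 7, 9
  5: 6, 7, 8, 11, 12

Step 2: Greedily match left vertices, then look for augmenting paths:
  Match 1 -- 6
  Match 2 -- 8
  Match 3 -- 7
  Match 4 -- 9
  Match 5 -- 11
  No augmenting path remains.

Step 3: Verify this is maximum:
  Matching size 5 = min(|L|, |R|) = min(5, 7), which is an upper bound, so this matching is maximum.

Maximum matching: {(1,6), (2,8), (3,7), (4,9), (5,11)}
Size: 5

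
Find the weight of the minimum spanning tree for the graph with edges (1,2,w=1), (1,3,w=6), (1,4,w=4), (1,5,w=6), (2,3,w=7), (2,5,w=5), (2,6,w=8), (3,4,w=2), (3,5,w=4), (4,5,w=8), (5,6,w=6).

Apply Kruskal's algorithm (sort edges by weight, add if no cycle):

Sorted edges by weight:
  (1,2) w=1
  (3,4) w=2
  (1,4) w=4
  (3,5) w=4
  (2,5) w=5
  (1,3) w=6
  (1,5) w=6
  (5,6) w=6
  (2,3) w=7
  (2,6) w=8
  (4,5) w=8

Add edge (1,2) w=1 -- no cycle. Running total: 1
Add edge (3,4) w=2 -- no cycle. Running total: 3
Add edge (1,4) w=4 -- no cycle. Running total: 7
Add edge (3,5) w=4 -- no cycle. Running total: 11
Skip edge (2,5) w=5 -- would create cycle
Skip edge (1,3) w=6 -- would create cycle
Skip edge (1,5) w=6 -- would create cycle
Add edge (5,6) w=6 -- no cycle. Running total: 17

MST edges: (1,2,w=1), (3,4,w=2), (1,4,w=4), (3,5,w=4), (5,6,w=6)
Total MST weight: 1 + 2 + 4 + 4 + 6 = 17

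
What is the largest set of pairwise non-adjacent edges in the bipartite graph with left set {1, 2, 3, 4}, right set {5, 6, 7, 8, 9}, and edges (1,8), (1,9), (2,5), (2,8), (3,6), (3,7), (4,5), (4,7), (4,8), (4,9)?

Step 1: List the neighbors of each left vertex:
  1: 8, 9
  2: 5, 8
  3: 6, 7
  4: 5, 7, 8, 9

Step 2: Greedily match left vertices, then look for augmenting paths:
  Match 1 -- 8
  Match 2 -- 5
  Match 3 -- 6
  Match 4 -- 7
  No augmenting path remains.

Step 3: Verify this is maximum:
  Matching size 4 = min(|L|, |R|) = min(4, 5), which is an upper bound, so this matching is maximum.

Maximum matching: {(1,8), (2,5), (3,6), (4,7)}
Size: 4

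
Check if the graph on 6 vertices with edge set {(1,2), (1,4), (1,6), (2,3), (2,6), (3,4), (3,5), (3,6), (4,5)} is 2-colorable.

Step 1: Attempt 2-coloring using BFS:
  Start at vertex 1, assign color 0
  Color vertex 2 with color 1 (neighbor of 1)
  Color vertex 4 with color 1 (neighbor of 1)
  Color vertex 6 with color 1 (neighbor of 1)
  Color vertex 3 with color 0 (neighbor of 2)

Step 2: Conflict found! Vertices 2 and 6 are adjacent but have the same color.
This means the graph contains an odd cycle.

The graph is NOT bipartite.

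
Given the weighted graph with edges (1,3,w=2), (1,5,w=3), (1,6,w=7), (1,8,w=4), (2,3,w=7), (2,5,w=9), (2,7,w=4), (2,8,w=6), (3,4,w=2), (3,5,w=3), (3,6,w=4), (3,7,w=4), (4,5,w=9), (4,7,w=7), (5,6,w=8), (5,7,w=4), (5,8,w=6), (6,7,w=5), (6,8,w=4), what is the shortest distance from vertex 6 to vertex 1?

Step 1: Build adjacency list with weights:
  1: 3(w=2), 5(w=3), 6(w=7), 8(w=4)
  2: 3(w=7), 5(w=9), 7(w=4), 8(w=6)
  3: 1(w=2), 2(w=7), 4(w=2), 5(w=3), 6(w=4), 7(w=4)
  4: 3(w=2), 5(w=9), 7(w=7)
  5: 1(w=3), 2(w=9), 3(w=3), 4(w=9), 6(w=8), 7(w=4), 8(w=6)
  6: 1(w=7), 3(w=4), 5(w=8), 7(w=5), 8(w=4)
  7: 2(w=4), 3(w=4), 4(w=7), 5(w=4), 6(w=5)
  8: 1(w=4), 2(w=6), 5(w=6), 6(w=4)

Step 2: Apply Dijkstra's algorithm from vertex 6:
  Visit vertex 6 (distance=0)
    Update dist[1] = 7
    Update dist[3] = 4
    Update dist[5] = 8
    Update dist[7] = 5
    Update dist[8] = 4
  Visit vertex 3 (distance=4)
    Update dist[1] = 6
    Update dist[2] = 11
    Update dist[4] = 6
    Update dist[5] = 7
  Visit vertex 8 (distance=4)
    Update dist[2] = 10
  Visit vertex 7 (distance=5)
    Update dist[2] = 9
  Visit vertex 1 (distance=6)

Step 3: Shortest path: 6 -> 3 -> 1
Total weight: 4 + 2 = 6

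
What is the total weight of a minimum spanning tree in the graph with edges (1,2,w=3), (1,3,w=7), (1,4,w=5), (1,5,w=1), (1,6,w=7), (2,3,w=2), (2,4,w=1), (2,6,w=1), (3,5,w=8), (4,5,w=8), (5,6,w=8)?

Apply Kruskal's algorithm (sort edges by weight, add if no cycle):

Sorted edges by weight:
  (1,5) w=1
  (2,4) w=1
  (2,6) w=1
  (2,3) w=2
  (1,2) w=3
  (1,4) w=5
  (1,6) w=7
  (1,3) w=7
  (3,5) w=8
  (4,5) w=8
  (5,6) w=8

Add edge (1,5) w=1 -- no cycle. Running total: 1
Add edge (2,4) w=1 -- no cycle. Running total: 2
Add edge (2,6) w=1 -- no cycle. Running total: 3
Add edge (2,3) w=2 -- no cycle. Running total: 5
Add edge (1,2) w=3 -- no cycle. Running total: 8

MST edges: (1,5,w=1), (2,4,w=1), (2,6,w=1), (2,3,w=2), (1,2,w=3)
Total MST weight: 1 + 1 + 1 + 2 + 3 = 8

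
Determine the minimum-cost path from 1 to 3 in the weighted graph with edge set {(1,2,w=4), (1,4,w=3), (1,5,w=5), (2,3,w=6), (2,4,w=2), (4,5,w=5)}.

Step 1: Build adjacency list with weights:
  1: 2(w=4), 4(w=3), 5(w=5)
  2: 1(w=4), 3(w=6), 4(w=2)
  3: 2(w=6)
  4: 1(w=3), 2(w=2), 5(w=5)
  5: 1(w=5), 4(w=5)

Step 2: Apply Dijkstra's algorithm from vertex 1:
  Visit vertex 1 (distance=0)
    Update dist[2] = 4
    Update dist[4] = 3
    Update dist[5] = 5
  Visit vertex 4 (distance=3)
  Visit vertex 2 (distance=4)
    Update dist[3] = 10
  Visit vertex 5 (distance=5)
  Visit vertex 3 (distance=10)

Step 3: Shortest path: 1 -> 2 -> 3
Total weight: 4 + 6 = 10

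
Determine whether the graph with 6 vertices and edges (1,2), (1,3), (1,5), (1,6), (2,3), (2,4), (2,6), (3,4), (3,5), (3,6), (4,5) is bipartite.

Step 1: Attempt 2-coloring using BFS:
  Start at vertex 1, assign color 0
  Color vertex 2 with color 1 (neighbor of 1)
  Color vertex 3 with color 1 (neighbor of 1)
  Color vertex 5 with color 1 (neighbor of 1)
  Color vertex 6 with color 1 (neighbor of 1)

Step 2: Conflict found! Vertices 2 and 3 are adjacent but have the same color.
This means the graph contains an odd cycle.

The graph is NOT bipartite.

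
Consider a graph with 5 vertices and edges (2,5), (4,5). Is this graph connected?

Step 1: Build adjacency list from edges:
  1: (none)
  2: 5
  3: (none)
  4: 5
  5: 2, 4

Step 2: Run BFS/DFS from vertex 1:
  Visited: {1}
  Reached 1 of 5 vertices

Step 3: Only 1 of 5 vertices reached. Graph is disconnected.
Connected components: {1}, {2, 4, 5}, {3}
Answer: No, the graph is not connected (3 components).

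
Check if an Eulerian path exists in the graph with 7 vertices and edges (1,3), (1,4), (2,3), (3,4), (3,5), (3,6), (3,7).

Step 1: Find the degree of each vertex:
  deg(1) = 2
  deg(2) = 1
  deg(3) = 6
  deg(4) = 2
  deg(5) = 1
  deg(6) = 1
  deg(7) = 1

Step 2: Count vertices with odd degree:
  Odd-degree vertices: 2, 5, 6, 7 (4 total)

Step 3: Apply Euler's theorem:
  - Eulerian circuit exists iff graph is connected and all vertices have even degree
  - Eulerian path exists iff graph is connected and has 0 or 2 odd-degree vertices

Graph has 4 odd-degree vertices (need 0 or 2).
Neither Eulerian path nor Eulerian circuit exists.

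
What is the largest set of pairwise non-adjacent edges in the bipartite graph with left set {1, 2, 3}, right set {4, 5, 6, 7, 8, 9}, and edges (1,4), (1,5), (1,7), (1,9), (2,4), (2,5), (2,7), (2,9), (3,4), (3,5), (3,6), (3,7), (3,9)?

Step 1: List the neighbors of each left vertex:
  1: 4, 5, 7, 9
  2: 4, 5, 7, 9
  3: 4, 5, 6, 7, 9

Step 2: Greedily match left vertices, then look for augmenting paths:
  Match 1 -- 4
  Match 2 -- 5
  Match 3 -- 6
  No augmenting path remains.

Step 3: Verify this is maximum:
  Matching size 3 = min(|L|, |R|) = min(3, 6), which is an upper bound, so this matching is maximum.

Maximum matching: {(1,4), (2,5), (3,6)}
Size: 3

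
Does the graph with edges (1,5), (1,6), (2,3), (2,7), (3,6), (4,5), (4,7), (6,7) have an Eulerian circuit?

Step 1: Find the degree of each vertex:
  deg(1) = 2
  deg(2) = 2
  deg(3) = 2
  deg(4) = 2
  deg(5) = 2
  deg(6) = 3
  deg(7) = 3

Step 2: Count vertices with odd degree:
  Odd-degree vertices: 6, 7 (2 total)

Step 3: Apply Euler's theorem:
  - Eulerian circuit exists iff graph is connected and all vertices have even degree
  - Eulerian path exists iff graph is connected and has 0 or 2 odd-degree vertices

Graph is connected with exactly 2 odd-degree vertices (6, 7).
Eulerian path exists (starting and ending at the odd-degree vertices), but no Eulerian circuit.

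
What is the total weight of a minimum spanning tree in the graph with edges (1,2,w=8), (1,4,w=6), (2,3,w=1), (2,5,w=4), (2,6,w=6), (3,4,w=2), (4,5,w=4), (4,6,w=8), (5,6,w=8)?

Apply Kruskal's algorithm (sort edges by weight, add if no cycle):

Sorted edges by weight:
  (2,3) w=1
  (3,4) w=2
  (2,5) w=4
  (4,5) w=4
  (1,4) w=6
  (2,6) w=6
  (1,2) w=8
  (4,6) w=8
  (5,6) w=8

Add edge (2,3) w=1 -- no cycle. Running total: 1
Add edge (3,4) w=2 -- no cycle. Running total: 3
Add edge (2,5) w=4 -- no cycle. Running total: 7
Skip edge (4,5) w=4 -- would create cycle
Add edge (1,4) w=6 -- no cycle. Running total: 13
Add edge (2,6) w=6 -- no cycle. Running total: 19

MST edges: (2,3,w=1), (3,4,w=2), (2,5,w=4), (1,4,w=6), (2,6,w=6)
Total MST weight: 1 + 2 + 4 + 6 + 6 = 19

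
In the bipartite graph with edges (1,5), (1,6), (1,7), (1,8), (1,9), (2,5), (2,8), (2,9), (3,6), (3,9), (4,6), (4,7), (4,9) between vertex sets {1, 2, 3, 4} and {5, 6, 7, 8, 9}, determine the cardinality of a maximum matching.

Step 1: List the neighbors of each left vertex:
  1: 5, 6, 7, 8, 9
  2: 5, 8, 9
  3: 6, 9
  4: 6, 7, 9

Step 2: Greedily match left vertices, then look for augmenting paths:
  Match 1 -- 5
  Match 2 -- 8
  Match 3 -- 6
  Match 4 -- 7
  No augmenting path remains.

Step 3: Verify this is maximum:
  Matching size 4 = min(|L|, |R|) = min(4, 5), which is an upper bound, so this matching is maximum.

Maximum matching: {(1,5), (2,8), (3,6), (4,7)}
Size: 4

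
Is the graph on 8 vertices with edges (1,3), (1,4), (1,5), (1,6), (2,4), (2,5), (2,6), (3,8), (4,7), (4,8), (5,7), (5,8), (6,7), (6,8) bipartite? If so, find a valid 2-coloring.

Step 1: Attempt 2-coloring using BFS:
  Start at vertex 1, assign color 0
  Color vertex 3 with color 1 (neighbor of 1)
  Color vertex 4 with color 1 (neighbor of 1)
  Color vertex 5 with color 1 (neighbor of 1)
  Color vertex 6 with color 1 (neighbor of 1)
  Color vertex 8 with color 0 (neighbor of 3)
  Color vertex 2 with color 0 (neighbor of 4)
  Color vertex 7 with color 0 (neighbor of 4)

Step 2: 2-coloring succeeded. No conflicts found.
  Set A (color 0): {1, 2, 7, 8}
  Set B (color 1): {3, 4, 5, 6}

The graph is bipartite with partition {1, 2, 7, 8}, {3, 4, 5, 6}.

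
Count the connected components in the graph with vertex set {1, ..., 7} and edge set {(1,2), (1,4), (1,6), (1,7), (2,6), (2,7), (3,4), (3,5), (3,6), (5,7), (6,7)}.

Step 1: Build adjacency list from edges:
  1: 2, 4, 6, 7
  2: 1, 6, 7
  3: 4, 5, 6
  4: 1, 3
  5: 3, 7
  6: 1, 2, 3, 7
  7: 1, 2, 5, 6

Step 2: Run BFS/DFS from vertex 1:
  Visited: {1, 2, 4, 6, 7, 3, 5}
  Reached 7 of 7 vertices

Step 3: All 7 vertices reached from vertex 1, so the graph is connected.
Number of connected components: 1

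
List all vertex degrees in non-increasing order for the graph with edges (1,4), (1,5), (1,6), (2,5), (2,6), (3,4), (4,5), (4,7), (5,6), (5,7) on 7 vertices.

Step 1: Count edges incident to each vertex:
  deg(1) = 3 (neighbors: 4, 5, 6)
  deg(2) = 2 (neighbors: 5, 6)
  deg(3) = 1 (neighbors: 4)
  deg(4) = 4 (neighbors: 1, 3, 5, 7)
  deg(5) = 5 (neighbors: 1, 2, 4, 6, 7)
  deg(6) = 3 (neighbors: 1, 2, 5)
  deg(7) = 2 (neighbors: 4, 5)

Step 2: Sort degrees in non-increasing order:
  Degrees: [3, 2, 1, 4, 5, 3, 2] -> sorted: [5, 4, 3, 3, 2, 2, 1]

Degree sequence: [5, 4, 3, 3, 2, 2, 1]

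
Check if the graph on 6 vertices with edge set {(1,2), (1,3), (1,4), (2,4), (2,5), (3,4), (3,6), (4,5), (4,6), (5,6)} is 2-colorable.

Step 1: Attempt 2-coloring using BFS:
  Start at vertex 1, assign color 0
  Color vertex 2 with color 1 (neighbor of 1)
  Color vertex 3 with color 1 (neighbor of 1)
  Color vertex 4 with color 1 (neighbor of 1)

Step 2: Conflict found! Vertices 2 and 4 are adjacent but have the same color.
This means the graph contains an odd cycle.

The graph is NOT bipartite.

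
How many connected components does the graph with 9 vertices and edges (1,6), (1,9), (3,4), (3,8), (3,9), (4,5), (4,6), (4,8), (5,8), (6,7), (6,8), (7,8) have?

Step 1: Build adjacency list from edges:
  1: 6, 9
  2: (none)
  3: 4, 8, 9
  4: 3, 5, 6, 8
  5: 4, 8
  6: 1, 4, 7, 8
  7: 6, 8
  8: 3, 4, 5, 6, 7
  9: 1, 3

Step 2: Run BFS/DFS from vertex 1:
  Visited: {1, 6, 9, 4, 7, 8, 3, 5}
  Reached 8 of 9 vertices

Step 3: Only 8 of 9 vertices reached. Graph is disconnected.
Connected components: {1, 3, 4, 5, 6, 7, 8, 9}, {2}
Number of connected components: 2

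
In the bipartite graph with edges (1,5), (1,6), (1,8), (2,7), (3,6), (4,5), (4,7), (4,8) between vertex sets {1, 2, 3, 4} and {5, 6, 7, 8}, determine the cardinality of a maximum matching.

Step 1: List the neighbors of each left vertex:
  1: 5, 6, 8
  2: 7
  3: 6
  4: 5, 7, 8

Step 2: Greedily match left vertices, then look for augmenting paths:
  Match 1 -- 5
  Match 2 -- 7
  Match 3 -- 6
  Match 4 -- 8
  No augmenting path remains.

Step 3: Verify this is maximum:
  Matching size 4 = min(|L|, |R|) = min(4, 4), which is an upper bound, so this matching is maximum.

Maximum matching: {(1,5), (2,7), (3,6), (4,8)}
Size: 4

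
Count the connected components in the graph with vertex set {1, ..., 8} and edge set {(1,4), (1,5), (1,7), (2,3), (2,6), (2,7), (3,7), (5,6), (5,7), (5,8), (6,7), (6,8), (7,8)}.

Step 1: Build adjacency list from edges:
  1: 4, 5, 7
  2: 3, 6, 7
  3: 2, 7
  4: 1
  5: 1, 6, 7, 8
  6: 2, 5, 7, 8
  7: 1, 2, 3, 5, 6, 8
  8: 5, 6, 7

Step 2: Run BFS/DFS from vertex 1:
  Visited: {1, 4, 5, 7, 6, 8, 2, 3}
  Reached 8 of 8 vertices

Step 3: All 8 vertices reached from vertex 1, so the graph is connected.
Number of connected components: 1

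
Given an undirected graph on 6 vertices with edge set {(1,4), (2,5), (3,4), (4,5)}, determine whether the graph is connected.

Step 1: Build adjacency list from edges:
  1: 4
  2: 5
  3: 4
  4: 1, 3, 5
  5: 2, 4
  6: (none)

Step 2: Run BFS/DFS from vertex 1:
  Visited: {1, 4, 3, 5, 2}
  Reached 5 of 6 vertices

Step 3: Only 5 of 6 vertices reached. Graph is disconnected.
Connected components: {1, 2, 3, 4, 5}, {6}
Answer: No, the graph is not connected (2 components).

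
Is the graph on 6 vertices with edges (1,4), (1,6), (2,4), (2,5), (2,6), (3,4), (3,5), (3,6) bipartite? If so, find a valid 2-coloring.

Step 1: Attempt 2-coloring using BFS:
  Start at vertex 1, assign color 0
  Color vertex 4 with color 1 (neighbor of 1)
  Color vertex 6 with color 1 (neighbor of 1)
  Color vertex 2 with color 0 (neighbor of 4)
  Color vertex 3 with color 0 (neighbor of 4)
  Color vertex 5 with color 1 (neighbor of 2)

Step 2: 2-coloring succeeded. No conflicts found.
  Set A (color 0): {1, 2, 3}
  Set B (color 1): {4, 5, 6}

The graph is bipartite with partition {1, 2, 3}, {4, 5, 6}.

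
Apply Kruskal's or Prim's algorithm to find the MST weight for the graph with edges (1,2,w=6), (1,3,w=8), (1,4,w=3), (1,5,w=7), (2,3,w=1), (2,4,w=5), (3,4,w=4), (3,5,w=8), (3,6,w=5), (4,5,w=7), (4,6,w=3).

Apply Kruskal's algorithm (sort edges by weight, add if no cycle):

Sorted edges by weight:
  (2,3) w=1
  (1,4) w=3
  (4,6) w=3
  (3,4) w=4
  (2,4) w=5
  (3,6) w=5
  (1,2) w=6
  (1,5) w=7
  (4,5) w=7
  (1,3) w=8
  (3,5) w=8

Add edge (2,3) w=1 -- no cycle. Running total: 1
Add edge (1,4) w=3 -- no cycle. Running total: 4
Add edge (4,6) w=3 -- no cycle. Running total: 7
Add edge (3,4) w=4 -- no cycle. Running total: 11
Skip edge (2,4) w=5 -- would create cycle
Skip edge (3,6) w=5 -- would create cycle
Skip edge (1,2) w=6 -- would create cycle
Add edge (1,5) w=7 -- no cycle. Running total: 18

MST edges: (2,3,w=1), (1,4,w=3), (4,6,w=3), (3,4,w=4), (1,5,w=7)
Total MST weight: 1 + 3 + 3 + 4 + 7 = 18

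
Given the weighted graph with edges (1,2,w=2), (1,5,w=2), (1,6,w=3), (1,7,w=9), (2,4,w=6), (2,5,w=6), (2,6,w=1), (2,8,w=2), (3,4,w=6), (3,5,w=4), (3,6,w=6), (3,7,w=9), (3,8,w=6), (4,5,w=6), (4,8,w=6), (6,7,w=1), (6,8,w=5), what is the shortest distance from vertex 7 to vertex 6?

Step 1: Build adjacency list with weights:
  1: 2(w=2), 5(w=2), 6(w=3), 7(w=9)
  2: 1(w=2), 4(w=6), 5(w=6), 6(w=1), 8(w=2)
  3: 4(w=6), 5(w=4), 6(w=6), 7(w=9), 8(w=6)
  4: 2(w=6), 3(w=6), 5(w=6), 8(w=6)
  5: 1(w=2), 2(w=6), 3(w=4), 4(w=6)
  6: 1(w=3), 2(w=1), 3(w=6), 7(w=1), 8(w=5)
  7: 1(w=9), 3(w=9), 6(w=1)
  8: 2(w=2), 3(w=6), 4(w=6), 6(w=5)

Step 2: Apply Dijkstra's algorithm from vertex 7:
  Visit vertex 7 (distance=0)
    Update dist[1] = 9
    Update dist[3] = 9
    Update dist[6] = 1
  Visit vertex 6 (distance=1)
    Update dist[1] = 4
    Update dist[2] = 2
    Update dist[3] = 7
    Update dist[8] = 6

Step 3: Shortest path: 7 -> 6
Total weight: 1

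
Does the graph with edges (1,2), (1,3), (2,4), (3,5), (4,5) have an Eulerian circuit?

Step 1: Find the degree of each vertex:
  deg(1) = 2
  deg(2) = 2
  deg(3) = 2
  deg(4) = 2
  deg(5) = 2

Step 2: Count vertices with odd degree:
  All vertices have even degree (0 odd-degree vertices)

Step 3: Apply Euler's theorem:
  - Eulerian circuit exists iff graph is connected and all vertices have even degree
  - Eulerian path exists iff graph is connected and has 0 or 2 odd-degree vertices

Graph is connected with 0 odd-degree vertices.
Both Eulerian circuit and Eulerian path exist.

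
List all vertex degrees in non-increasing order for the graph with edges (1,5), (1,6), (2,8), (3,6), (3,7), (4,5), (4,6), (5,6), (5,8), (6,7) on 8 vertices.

Step 1: Count edges incident to each vertex:
  deg(1) = 2 (neighbors: 5, 6)
  deg(2) = 1 (neighbors: 8)
  deg(3) = 2 (neighbors: 6, 7)
  deg(4) = 2 (neighbors: 5, 6)
  deg(5) = 4 (neighbors: 1, 4, 6, 8)
  deg(6) = 5 (neighbors: 1, 3, 4, 5, 7)
  deg(7) = 2 (neighbors: 3, 6)
  deg(8) = 2 (neighbors: 2, 5)

Step 2: Sort degrees in non-increasing order:
  Degrees: [2, 1, 2, 2, 4, 5, 2, 2] -> sorted: [5, 4, 2, 2, 2, 2, 2, 1]

Degree sequence: [5, 4, 2, 2, 2, 2, 2, 1]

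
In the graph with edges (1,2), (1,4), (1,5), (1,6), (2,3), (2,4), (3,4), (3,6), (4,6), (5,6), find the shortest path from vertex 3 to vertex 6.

Step 1: Build adjacency list:
  1: 2, 4, 5, 6
  2: 1, 3, 4
  3: 2, 4, 6
  4: 1, 2, 3, 6
  5: 1, 6
  6: 1, 3, 4, 5

Step 2: BFS from vertex 3 to find shortest path to 6:
  vertex 2 reached at distance 1
  vertex 4 reached at distance 1
  vertex 6 reached at distance 1

Step 3: Shortest path: 3 -> 6
Path length: 1 edge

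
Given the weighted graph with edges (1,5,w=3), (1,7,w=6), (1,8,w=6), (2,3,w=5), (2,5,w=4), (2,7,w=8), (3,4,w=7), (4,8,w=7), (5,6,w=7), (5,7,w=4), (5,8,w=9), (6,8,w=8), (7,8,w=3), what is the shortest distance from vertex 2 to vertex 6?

Step 1: Build adjacency list with weights:
  1: 5(w=3), 7(w=6), 8(w=6)
  2: 3(w=5), 5(w=4), 7(w=8)
  3: 2(w=5), 4(w=7)
  4: 3(w=7), 8(w=7)
  5: 1(w=3), 2(w=4), 6(w=7), 7(w=4), 8(w=9)
  6: 5(w=7), 8(w=8)
  7: 1(w=6), 2(w=8), 5(w=4), 8(w=3)
  8: 1(w=6), 4(w=7), 5(w=9), 6(w=8), 7(w=3)

Step 2: Apply Dijkstra's algorithm from vertex 2:
  Visit vertex 2 (distance=0)
    Update dist[3] = 5
    Update dist[5] = 4
    Update dist[7] = 8
  Visit vertex 5 (distance=4)
    Update dist[1] = 7
    Update dist[6] = 11
    Update dist[8] = 13
  Visit vertex 3 (distance=5)
    Update dist[4] = 12
  Visit vertex 1 (distance=7)
  Visit vertex 7 (distance=8)
    Update dist[8] = 11
  Visit vertex 6 (distance=11)

Step 3: Shortest path: 2 -> 5 -> 6
Total weight: 4 + 7 = 11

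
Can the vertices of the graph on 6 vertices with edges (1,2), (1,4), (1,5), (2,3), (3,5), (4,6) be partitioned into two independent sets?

Step 1: Attempt 2-coloring using BFS:
  Start at vertex 1, assign color 0
  Color vertex 2 with color 1 (neighbor of 1)
  Color vertex 4 with color 1 (neighbor of 1)
  Color vertex 5 with color 1 (neighbor of 1)
  Color vertex 3 with color 0 (neighbor of 2)
  Color vertex 6 with color 0 (neighbor of 4)

Step 2: 2-coloring succeeded. No conflicts found.
  Set A (color 0): {1, 3, 6}
  Set B (color 1): {2, 4, 5}

The graph is bipartite with partition {1, 3, 6}, {2, 4, 5}.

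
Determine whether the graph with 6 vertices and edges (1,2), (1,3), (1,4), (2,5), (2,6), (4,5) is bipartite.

Step 1: Attempt 2-coloring using BFS:
  Start at vertex 1, assign color 0
  Color vertex 2 with color 1 (neighbor of 1)
  Color vertex 3 with color 1 (neighbor of 1)
  Color vertex 4 with color 1 (neighbor of 1)
  Color vertex 5 with color 0 (neighbor of 2)
  Color vertex 6 with color 0 (neighbor of 2)

Step 2: 2-coloring succeeded. No conflicts found.
  Set A (color 0): {1, 5, 6}
  Set B (color 1): {2, 3, 4}

The graph is bipartite with partition {1, 5, 6}, {2, 3, 4}.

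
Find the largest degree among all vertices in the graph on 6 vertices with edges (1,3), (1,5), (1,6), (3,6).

Step 1: Count edges incident to each vertex:
  deg(1) = 3 (neighbors: 3, 5, 6)
  deg(2) = 0 (neighbors: none)
  deg(3) = 2 (neighbors: 1, 6)
  deg(4) = 0 (neighbors: none)
  deg(5) = 1 (neighbors: 1)
  deg(6) = 2 (neighbors: 1, 3)

Step 2: Find maximum:
  max(3, 0, 2, 0, 1, 2) = 3 (vertex 1)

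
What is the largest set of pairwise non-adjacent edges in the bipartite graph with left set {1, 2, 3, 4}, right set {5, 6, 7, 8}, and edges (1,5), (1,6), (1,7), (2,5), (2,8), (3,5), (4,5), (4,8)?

Step 1: List the neighbors of each left vertex:
  1: 5, 6, 7
  2: 5, 8
  3: 5
  4: 5, 8

Step 2: Greedily match left vertices, then look for augmenting paths:
  Match 1 -- 6
  Match 2 -- 8
  Match 3 -- 5
  No augmenting path remains.

Step 3: Verify this is maximum:
  Matching has size 3. The vertex set {1, 5, 8} covers every edge and has size 3; any matching has at most one edge per cover vertex, so 3 is maximum (König's theorem).

Maximum matching: {(1,6), (2,8), (3,5)}
Size: 3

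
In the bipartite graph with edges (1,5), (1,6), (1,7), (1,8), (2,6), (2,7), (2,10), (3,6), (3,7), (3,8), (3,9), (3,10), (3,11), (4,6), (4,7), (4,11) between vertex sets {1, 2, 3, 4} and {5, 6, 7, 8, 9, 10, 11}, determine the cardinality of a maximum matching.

Step 1: List the neighbors of each left vertex:
  1: 5, 6, 7, 8
  2: 6, 7, 10
  3: 6, 7, 8, 9, 10, 11
  4: 6, 7, 11

Step 2: Greedily match left vertices, then look for augmenting paths:
  Match 1 -- 5
  Match 2 -- 6
  Match 3 -- 7
  Match 4 -- 11
  No augmenting path remains.

Step 3: Verify this is maximum:
  Matching size 4 = min(|L|, |R|) = min(4, 7), which is an upper bound, so this matching is maximum.

Maximum matching: {(1,5), (2,6), (3,7), (4,11)}
Size: 4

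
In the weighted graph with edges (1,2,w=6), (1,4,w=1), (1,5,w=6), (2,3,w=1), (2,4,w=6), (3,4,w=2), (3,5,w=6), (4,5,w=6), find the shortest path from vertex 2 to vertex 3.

Step 1: Build adjacency list with weights:
  1: 2(w=6), 4(w=1), 5(w=6)
  2: 1(w=6), 3(w=1), 4(w=6)
  3: 2(w=1), 4(w=2), 5(w=6)
  4: 1(w=1), 2(w=6), 3(w=2), 5(w=6)
  5: 1(w=6), 3(w=6), 4(w=6)

Step 2: Apply Dijkstra's algorithm from vertex 2:
  Visit vertex 2 (distance=0)
    Update dist[1] = 6
    Update dist[3] = 1
    Update dist[4] = 6
  Visit vertex 3 (distance=1)
    Update dist[4] = 3
    Update dist[5] = 7

Step 3: Shortest path: 2 -> 3
Total weight: 1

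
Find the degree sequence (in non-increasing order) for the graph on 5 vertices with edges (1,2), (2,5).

Step 1: Count edges incident to each vertex:
  deg(1) = 1 (neighbors: 2)
  deg(2) = 2 (neighbors: 1, 5)
  deg(3) = 0 (neighbors: none)
  deg(4) = 0 (neighbors: none)
  deg(5) = 1 (neighbors: 2)

Step 2: Sort degrees in non-increasing order:
  Degrees: [1, 2, 0, 0, 1] -> sorted: [2, 1, 1, 0, 0]

Degree sequence: [2, 1, 1, 0, 0]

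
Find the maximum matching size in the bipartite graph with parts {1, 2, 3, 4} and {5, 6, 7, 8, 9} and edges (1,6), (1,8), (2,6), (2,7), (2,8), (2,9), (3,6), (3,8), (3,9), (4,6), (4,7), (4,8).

Step 1: List the neighbors of each left vertex:
  1: 6, 8
  2: 6, 7, 8, 9
  3: 6, 8, 9
  4: 6, 7, 8

Step 2: Greedily match left vertices, then look for augmenting paths:
  Match 1 -- 6
  Match 2 -- 9
  Match 3 -- 8
  Match 4 -- 7
  No augmenting path remains.

Step 3: Verify this is maximum:
  Matching size 4 = min(|L|, |R|) = min(4, 5), which is an upper bound, so this matching is maximum.

Maximum matching: {(1,6), (2,9), (3,8), (4,7)}
Size: 4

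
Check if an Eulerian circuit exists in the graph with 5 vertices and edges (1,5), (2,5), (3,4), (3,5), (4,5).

Step 1: Find the degree of each vertex:
  deg(1) = 1
  deg(2) = 1
  deg(3) = 2
  deg(4) = 2
  deg(5) = 4

Step 2: Count vertices with odd degree:
  Odd-degree vertices: 1, 2 (2 total)

Step 3: Apply Euler's theorem:
  - Eulerian circuit exists iff graph is connected and all vertices have even degree
  - Eulerian path exists iff graph is connected and has 0 or 2 odd-degree vertices

Graph is connected with exactly 2 odd-degree vertices (1, 2).
Eulerian path exists (starting and ending at the odd-degree vertices), but no Eulerian circuit.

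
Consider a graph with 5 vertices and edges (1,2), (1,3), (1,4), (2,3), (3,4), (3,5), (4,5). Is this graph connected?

Step 1: Build adjacency list from edges:
  1: 2, 3, 4
  2: 1, 3
  3: 1, 2, 4, 5
  4: 1, 3, 5
  5: 3, 4

Step 2: Run BFS/DFS from vertex 1:
  Visited: {1, 2, 3, 4, 5}
  Reached 5 of 5 vertices

Step 3: All 5 vertices reached from vertex 1, so the graph is connected.
Answer: Yes, the graph is connected.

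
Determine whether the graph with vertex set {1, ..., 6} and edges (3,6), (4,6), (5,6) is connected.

Step 1: Build adjacency list from edges:
  1: (none)
  2: (none)
  3: 6
  4: 6
  5: 6
  6: 3, 4, 5

Step 2: Run BFS/DFS from vertex 1:
  Visited: {1}
  Reached 1 of 6 vertices

Step 3: Only 1 of 6 vertices reached. Graph is disconnected.
Connected components: {1}, {2}, {3, 4, 5, 6}
Answer: No, the graph is not connected (3 components).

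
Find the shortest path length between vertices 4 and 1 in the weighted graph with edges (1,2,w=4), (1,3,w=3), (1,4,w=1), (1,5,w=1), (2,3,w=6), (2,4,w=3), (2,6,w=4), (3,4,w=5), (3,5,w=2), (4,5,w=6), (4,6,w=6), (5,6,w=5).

Step 1: Build adjacency list with weights:
  1: 2(w=4), 3(w=3), 4(w=1), 5(w=1)
  2: 1(w=4), 3(w=6), 4(w=3), 6(w=4)
  3: 1(w=3), 2(w=6), 4(w=5), 5(w=2)
  4: 1(w=1), 2(w=3), 3(w=5), 5(w=6), 6(w=6)
  5: 1(w=1), 3(w=2), 4(w=6), 6(w=5)
  6: 2(w=4), 4(w=6), 5(w=5)

Step 2: Apply Dijkstra's algorithm from vertex 4:
  Visit vertex 4 (distance=0)
    Update dist[1] = 1
    Update dist[2] = 3
    Update dist[3] = 5
    Update dist[5] = 6
    Update dist[6] = 6
  Visit vertex 1 (distance=1)
    Update dist[3] = 4
    Update dist[5] = 2

Step 3: Shortest path: 4 -> 1
Total weight: 1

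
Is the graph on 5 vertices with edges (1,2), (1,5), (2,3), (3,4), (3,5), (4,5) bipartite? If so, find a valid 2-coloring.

Step 1: Attempt 2-coloring using BFS:
  Start at vertex 1, assign color 0
  Color vertex 2 with color 1 (neighbor of 1)
  Color vertex 5 with color 1 (neighbor of 1)
  Color vertex 3 with color 0 (neighbor of 2)
  Color vertex 4 with color 0 (neighbor of 5)

Step 2: Conflict found! Vertices 3 and 4 are adjacent but have the same color.
This means the graph contains an odd cycle.

The graph is NOT bipartite.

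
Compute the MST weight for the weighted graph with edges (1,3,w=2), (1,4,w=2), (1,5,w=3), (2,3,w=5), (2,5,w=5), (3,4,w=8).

Apply Kruskal's algorithm (sort edges by weight, add if no cycle):

Sorted edges by weight:
  (1,4) w=2
  (1,3) w=2
  (1,5) w=3
  (2,5) w=5
  (2,3) w=5
  (3,4) w=8

Add edge (1,4) w=2 -- no cycle. Running total: 2
Add edge (1,3) w=2 -- no cycle. Running total: 4
Add edge (1,5) w=3 -- no cycle. Running total: 7
Add edge (2,5) w=5 -- no cycle. Running total: 12

MST edges: (1,4,w=2), (1,3,w=2), (1,5,w=3), (2,5,w=5)
Total MST weight: 2 + 2 + 3 + 5 = 12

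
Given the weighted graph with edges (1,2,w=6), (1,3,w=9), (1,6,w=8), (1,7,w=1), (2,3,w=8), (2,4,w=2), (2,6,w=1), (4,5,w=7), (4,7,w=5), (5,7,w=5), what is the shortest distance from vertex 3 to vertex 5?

Step 1: Build adjacency list with weights:
  1: 2(w=6), 3(w=9), 6(w=8), 7(w=1)
  2: 1(w=6), 3(w=8), 4(w=2), 6(w=1)
  3: 1(w=9), 2(w=8)
  4: 2(w=2), 5(w=7), 7(w=5)
  5: 4(w=7), 7(w=5)
  6: 1(w=8), 2(w=1)
  7: 1(w=1), 4(w=5), 5(w=5)

Step 2: Apply Dijkstra's algorithm from vertex 3:
  Visit vertex 3 (distance=0)
    Update dist[1] = 9
    Update dist[2] = 8
  Visit vertex 2 (distance=8)
    Update dist[4] = 10
    Update dist[6] = 9
  Visit vertex 1 (distance=9)
    Update dist[7] = 10
  Visit vertex 6 (distance=9)
  Visit vertex 4 (distance=10)
    Update dist[5] = 17
  Visit vertex 7 (distance=10)
    Update dist[5] = 15
  Visit vertex 5 (distance=15)

Step 3: Shortest path: 3 -> 1 -> 7 -> 5
Total weight: 9 + 1 + 5 = 15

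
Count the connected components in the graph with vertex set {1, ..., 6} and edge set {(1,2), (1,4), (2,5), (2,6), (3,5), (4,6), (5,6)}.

Step 1: Build adjacency list from edges:
  1: 2, 4
  2: 1, 5, 6
  3: 5
  4: 1, 6
  5: 2, 3, 6
  6: 2, 4, 5

Step 2: Run BFS/DFS from vertex 1:
  Visited: {1, 2, 4, 5, 6, 3}
  Reached 6 of 6 vertices

Step 3: All 6 vertices reached from vertex 1, so the graph is connected.
Number of connected components: 1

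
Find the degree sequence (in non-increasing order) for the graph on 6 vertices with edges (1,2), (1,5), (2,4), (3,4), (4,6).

Step 1: Count edges incident to each vertex:
  deg(1) = 2 (neighbors: 2, 5)
  deg(2) = 2 (neighbors: 1, 4)
  deg(3) = 1 (neighbors: 4)
  deg(4) = 3 (neighbors: 2, 3, 6)
  deg(5) = 1 (neighbors: 1)
  deg(6) = 1 (neighbors: 4)

Step 2: Sort degrees in non-increasing order:
  Degrees: [2, 2, 1, 3, 1, 1] -> sorted: [3, 2, 2, 1, 1, 1]

Degree sequence: [3, 2, 2, 1, 1, 1]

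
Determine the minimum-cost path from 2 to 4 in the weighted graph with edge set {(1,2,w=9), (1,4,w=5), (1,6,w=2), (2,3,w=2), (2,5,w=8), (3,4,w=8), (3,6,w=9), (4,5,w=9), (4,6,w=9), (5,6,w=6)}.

Step 1: Build adjacency list with weights:
  1: 2(w=9), 4(w=5), 6(w=2)
  2: 1(w=9), 3(w=2), 5(w=8)
  3: 2(w=2), 4(w=8), 6(w=9)
  4: 1(w=5), 3(w=8), 5(w=9), 6(w=9)
  5: 2(w=8), 4(w=9), 6(w=6)
  6: 1(w=2), 3(w=9), 4(w=9), 5(w=6)

Step 2: Apply Dijkstra's algorithm from vertex 2:
  Visit vertex 2 (distance=0)
    Update dist[1] = 9
    Update dist[3] = 2
    Update dist[5] = 8
  Visit vertex 3 (distance=2)
    Update dist[4] = 10
    Update dist[6] = 11
  Visit vertex 5 (distance=8)
  Visit vertex 1 (distance=9)
  Visit vertex 4 (distance=10)

Step 3: Shortest path: 2 -> 3 -> 4
Total weight: 2 + 8 = 10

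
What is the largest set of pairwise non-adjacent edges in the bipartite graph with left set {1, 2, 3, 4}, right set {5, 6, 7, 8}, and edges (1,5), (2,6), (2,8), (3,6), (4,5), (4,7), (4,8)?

Step 1: List the neighbors of each left vertex:
  1: 5
  2: 6, 8
  3: 6
  4: 5, 7, 8

Step 2: Greedily match left vertices, then look for augmenting paths:
  Match 1 -- 5
  Match 2 -- 8
  Match 3 -- 6
  Match 4 -- 7
  No augmenting path remains.

Step 3: Verify this is maximum:
  Matching size 4 = min(|L|, |R|) = min(4, 4), which is an upper bound, so this matching is maximum.

Maximum matching: {(1,5), (2,8), (3,6), (4,7)}
Size: 4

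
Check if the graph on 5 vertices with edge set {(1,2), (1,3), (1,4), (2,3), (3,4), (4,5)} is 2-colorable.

Step 1: Attempt 2-coloring using BFS:
  Start at vertex 1, assign color 0
  Color vertex 2 with color 1 (neighbor of 1)
  Color vertex 3 with color 1 (neighbor of 1)
  Color vertex 4 with color 1 (neighbor of 1)

Step 2: Conflict found! Vertices 2 and 3 are adjacent but have the same color.
This means the graph contains an odd cycle.

The graph is NOT bipartite.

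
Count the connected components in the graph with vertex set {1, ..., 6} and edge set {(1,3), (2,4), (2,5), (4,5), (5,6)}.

Step 1: Build adjacency list from edges:
  1: 3
  2: 4, 5
  3: 1
  4: 2, 5
  5: 2, 4, 6
  6: 5

Step 2: Run BFS/DFS from vertex 1:
  Visited: {1, 3}
  Reached 2 of 6 vertices

Step 3: Only 2 of 6 vertices reached. Graph is disconnected.
Connected components: {1, 3}, {2, 4, 5, 6}
Number of connected components: 2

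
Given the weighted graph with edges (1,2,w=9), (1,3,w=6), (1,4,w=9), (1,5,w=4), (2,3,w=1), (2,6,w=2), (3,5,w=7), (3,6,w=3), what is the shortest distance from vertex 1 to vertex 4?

Step 1: Build adjacency list with weights:
  1: 2(w=9), 3(w=6), 4(w=9), 5(w=4)
  2: 1(w=9), 3(w=1), 6(w=2)
  3: 1(w=6), 2(w=1), 5(w=7), 6(w=3)
  4: 1(w=9)
  5: 1(w=4), 3(w=7)
  6: 2(w=2), 3(w=3)

Step 2: Apply Dijkstra's algorithm from vertex 1:
  Visit vertex 1 (distance=0)
    Update dist[2] = 9
    Update dist[3] = 6
    Update dist[4] = 9
    Update dist[5] = 4
  Visit vertex 5 (distance=4)
  Visit vertex 3 (distance=6)
    Update dist[2] = 7
    Update dist[6] = 9
  Visit vertex 2 (distance=7)
  Visit vertex 4 (distance=9)

Step 3: Shortest path: 1 -> 4
Total weight: 9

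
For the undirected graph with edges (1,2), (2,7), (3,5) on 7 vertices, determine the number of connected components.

Step 1: Build adjacency list from edges:
  1: 2
  2: 1, 7
  3: 5
  4: (none)
  5: 3
  6: (none)
  7: 2

Step 2: Run BFS/DFS from vertex 1:
  Visited: {1, 2, 7}
  Reached 3 of 7 vertices

Step 3: Only 3 of 7 vertices reached. Graph is disconnected.
Connected components: {1, 2, 7}, {3, 5}, {4}, {6}
Number of connected components: 4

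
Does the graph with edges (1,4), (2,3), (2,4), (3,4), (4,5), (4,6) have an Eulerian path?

Step 1: Find the degree of each vertex:
  deg(1) = 1
  deg(2) = 2
  deg(3) = 2
  deg(4) = 5
  deg(5) = 1
  deg(6) = 1

Step 2: Count vertices with odd degree:
  Odd-degree vertices: 1, 4, 5, 6 (4 total)

Step 3: Apply Euler's theorem:
  - Eulerian circuit exists iff graph is connected and all vertices have even degree
  - Eulerian path exists iff graph is connected and has 0 or 2 odd-degree vertices

Graph has 4 odd-degree vertices (need 0 or 2).
Neither Eulerian path nor Eulerian circuit exists.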